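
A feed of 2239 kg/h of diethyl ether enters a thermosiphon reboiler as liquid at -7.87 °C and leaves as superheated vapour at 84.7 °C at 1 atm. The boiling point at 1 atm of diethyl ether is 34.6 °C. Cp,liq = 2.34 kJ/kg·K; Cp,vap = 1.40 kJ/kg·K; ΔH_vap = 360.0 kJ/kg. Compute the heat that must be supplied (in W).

Q = 329000 W

liquid -7.87→34.6 °C: 99.38 kJ/kg
vaporisation at 34.6 °C: 360 kJ/kg
vapour 34.6→84.7 °C: 70.14 kJ/kg
Δh = 99.38 + 360 + 70.14 = 529.52 kJ/kg
Q = ṁ·Δh = 2239 kg/h × 529.52 kJ/kg = 1.1856e+06 kJ/h
|Q| = 329.33 kW = 329330 W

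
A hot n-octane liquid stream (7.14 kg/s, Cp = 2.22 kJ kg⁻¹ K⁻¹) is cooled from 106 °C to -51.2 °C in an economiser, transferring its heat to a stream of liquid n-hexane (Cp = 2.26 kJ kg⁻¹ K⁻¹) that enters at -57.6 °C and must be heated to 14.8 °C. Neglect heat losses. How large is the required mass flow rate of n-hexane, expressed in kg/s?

ṁ_c = 15.2 kg/s

Heat released by hot stream: Q = 7.14 × 2.22 × (106 − -51.2) = 2491.7 kJ/s
Energy balance on cold side (adiabatic exchanger): Q = ṁ_c·Cp_c·(T_c,out − T_c,in)
ṁ_c = 2491.7 / [2.26 × (14.8 − -57.6)] = 15.228 kg/s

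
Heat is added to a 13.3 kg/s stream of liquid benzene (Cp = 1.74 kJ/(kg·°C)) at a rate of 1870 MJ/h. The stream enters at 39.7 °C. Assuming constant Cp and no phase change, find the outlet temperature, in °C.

Q = 1870 MJ/h = 519.44 kJ/s
ΔT = Q/(ṁ·Cp) = 519.44/(13.3×1.74) = 22.446 K
T_out = 39.7 + 22.446 = 62.146 °C

T_out = 62.1 °C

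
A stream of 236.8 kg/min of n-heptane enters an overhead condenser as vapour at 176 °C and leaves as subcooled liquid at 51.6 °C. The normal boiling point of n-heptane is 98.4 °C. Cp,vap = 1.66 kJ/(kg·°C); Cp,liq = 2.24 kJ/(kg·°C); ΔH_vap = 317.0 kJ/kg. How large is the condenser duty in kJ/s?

vapour 176→98.4 °C: -128.82 kJ/kg
condensation at 98.4 °C: -317 kJ/kg
liquid 98.4→51.6 °C: -104.83 kJ/kg
Δh = -128.82 + -317 + -104.83 = -550.65 kJ/kg
Q = ṁ·Δh = 236.8 kg/min × -550.65 kJ/kg = -130390 kJ/min
|Q| = 2173.2 kW

Q_c = 2170 kJ/s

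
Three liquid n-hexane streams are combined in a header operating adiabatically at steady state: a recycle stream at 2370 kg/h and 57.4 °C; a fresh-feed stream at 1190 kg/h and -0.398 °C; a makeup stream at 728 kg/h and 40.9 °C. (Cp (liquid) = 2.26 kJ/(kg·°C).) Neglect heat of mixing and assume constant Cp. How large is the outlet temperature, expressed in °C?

Adiabatic, steady state ⇒ Σ ṁᵢCp,ᵢ(T_out − Tᵢ) = 0
T_out = Σ ṁᵢCp,ᵢTᵢ / Σ ṁᵢCp,ᵢ
      = 373670 / 9690.9 = 38.559 °C

T_out = 38.6 °C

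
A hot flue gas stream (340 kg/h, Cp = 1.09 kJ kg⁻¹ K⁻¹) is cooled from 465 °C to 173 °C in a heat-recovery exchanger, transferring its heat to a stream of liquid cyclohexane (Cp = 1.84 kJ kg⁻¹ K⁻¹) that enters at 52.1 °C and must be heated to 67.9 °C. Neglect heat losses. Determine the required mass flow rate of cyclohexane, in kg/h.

ṁ_c = 3720 kg/h

Heat released by hot stream: Q = 340 × 1.09 × (465 − 173) = 108220 kJ/h
Energy balance on cold side (adiabatic exchanger): Q = ṁ_c·Cp_c·(T_c,out − T_c,in)
ṁ_c = 108220 / [1.84 × (67.9 − 52.1)] = 3722.3 kg/h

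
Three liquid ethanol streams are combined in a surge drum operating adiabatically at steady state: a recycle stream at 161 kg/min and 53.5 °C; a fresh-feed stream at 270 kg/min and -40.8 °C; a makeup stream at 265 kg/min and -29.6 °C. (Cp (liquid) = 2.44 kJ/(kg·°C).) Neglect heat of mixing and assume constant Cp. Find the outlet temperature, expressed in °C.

T_out = -14.7 °C

Adiabatic, steady state ⇒ Σ ṁᵢCp,ᵢ(T_out − Tᵢ) = 0
T_out = Σ ṁᵢCp,ᵢTᵢ / Σ ṁᵢCp,ᵢ
      = -25001 / 1698.2 = -14.722 °C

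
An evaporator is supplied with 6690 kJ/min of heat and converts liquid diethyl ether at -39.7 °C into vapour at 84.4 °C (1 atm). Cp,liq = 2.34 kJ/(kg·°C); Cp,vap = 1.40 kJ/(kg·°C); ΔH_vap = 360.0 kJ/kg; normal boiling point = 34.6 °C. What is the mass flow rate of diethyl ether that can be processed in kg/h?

ṁ = 665 kg/h

Δh = 2.34×(34.6−-39.7) + 360.0 + 1.40×(84.4−34.6) = 603.58 kJ/kg
Q = 6690 kJ/min = 111.5 kJ/s = 401400 kJ/h
ṁ = Q/Δh = 401400 / 603.58 = 665.03 kg/h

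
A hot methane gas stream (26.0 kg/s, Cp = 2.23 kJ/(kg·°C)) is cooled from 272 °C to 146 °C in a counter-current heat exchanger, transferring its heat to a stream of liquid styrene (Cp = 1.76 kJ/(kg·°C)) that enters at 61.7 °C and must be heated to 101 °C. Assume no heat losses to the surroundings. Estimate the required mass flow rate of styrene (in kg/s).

ṁ_c = 106 kg/s

Heat released by hot stream: Q = 26.0 × 2.23 × (272 − 146) = 7305.5 kJ/s
Energy balance on cold side (adiabatic exchanger): Q = ṁ_c·Cp_c·(T_c,out − T_c,in)
ṁ_c = 7305.5 / [1.76 × (101 − 61.7)] = 105.62 kg/s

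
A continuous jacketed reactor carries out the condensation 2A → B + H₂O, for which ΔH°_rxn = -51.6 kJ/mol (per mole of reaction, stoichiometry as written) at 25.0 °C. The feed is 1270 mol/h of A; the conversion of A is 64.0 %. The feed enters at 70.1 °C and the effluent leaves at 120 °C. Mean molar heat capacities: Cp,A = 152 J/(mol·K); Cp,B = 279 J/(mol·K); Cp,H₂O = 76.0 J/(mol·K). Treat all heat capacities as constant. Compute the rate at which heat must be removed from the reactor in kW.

Extent of reaction ξ = 0.640 × 1270 / 2 = 406.4 mol/h
Reaction term: ξ·ΔH°_rxn = 406.4 × -51.6 = -20970 kJ/h
Sensible, feed 70.1→25 °C: -8706.1 kJ/h
Outlet flows (mol/h): A 457.2, B 406.4, H₂O 406.4
Sensible, products 25→120 °C: 20308 kJ/h
Q = ΔH = -9368.5 kJ/h = -2.6024 kW
Heat removed = 2.6024 kW

Q_out = 2.60 kW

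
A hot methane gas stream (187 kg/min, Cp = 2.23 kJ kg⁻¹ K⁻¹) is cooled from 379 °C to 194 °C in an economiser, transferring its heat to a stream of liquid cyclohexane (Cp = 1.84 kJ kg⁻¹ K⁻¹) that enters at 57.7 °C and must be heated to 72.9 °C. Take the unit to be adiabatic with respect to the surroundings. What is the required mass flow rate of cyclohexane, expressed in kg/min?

Heat released by hot stream: Q = 187 × 2.23 × (379 − 194) = 77147 kJ/min
Energy balance on cold side (adiabatic exchanger): Q = ṁ_c·Cp_c·(T_c,out − T_c,in)
ṁ_c = 77147 / [1.84 × (72.9 − 57.7)] = 2758.4 kg/min

ṁ_c = 2760 kg/min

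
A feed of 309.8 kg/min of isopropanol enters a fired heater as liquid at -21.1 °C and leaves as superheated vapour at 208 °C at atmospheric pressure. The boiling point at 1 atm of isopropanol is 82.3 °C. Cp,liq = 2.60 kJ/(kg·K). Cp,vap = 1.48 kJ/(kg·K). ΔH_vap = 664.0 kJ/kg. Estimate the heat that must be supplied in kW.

Q = 5780 kW

liquid -21.1→82.3 °C: 268.84 kJ/kg
vaporisation at 82.3 °C: 664 kJ/kg
vapour 82.3→208 °C: 186.04 kJ/kg
Δh = 268.84 + 664 + 186.04 = 1118.9 kJ/kg
Q = ṁ·Δh = 309.8 kg/min × 1118.9 kJ/kg = 346630 kJ/min
|Q| = 5777.1 kW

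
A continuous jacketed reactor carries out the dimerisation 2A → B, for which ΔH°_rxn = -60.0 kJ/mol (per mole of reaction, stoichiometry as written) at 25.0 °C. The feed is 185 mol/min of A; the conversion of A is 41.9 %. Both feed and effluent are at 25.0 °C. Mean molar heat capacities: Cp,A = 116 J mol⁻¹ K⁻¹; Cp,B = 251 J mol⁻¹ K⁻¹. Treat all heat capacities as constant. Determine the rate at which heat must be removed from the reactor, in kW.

Q_out = 38.8 kW

Extent of reaction ξ = 0.419 × 185 / 2 = 38.758 mol/min
Reaction term: ξ·ΔH°_rxn = 38.758 × -60.0 = -2325.4 kJ/min
Q = ΔH = -2325.4 kJ/min = -38.758 kW
Heat removed = 38.758 kW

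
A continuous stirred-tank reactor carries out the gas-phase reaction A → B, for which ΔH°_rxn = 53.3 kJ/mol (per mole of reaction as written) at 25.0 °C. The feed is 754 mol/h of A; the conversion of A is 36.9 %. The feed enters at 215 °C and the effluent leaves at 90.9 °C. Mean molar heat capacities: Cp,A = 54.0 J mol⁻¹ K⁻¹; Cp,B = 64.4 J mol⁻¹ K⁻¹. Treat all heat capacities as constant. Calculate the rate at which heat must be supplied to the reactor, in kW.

Extent of reaction ξ = 0.369 × 754 = 278.23 mol/h
Reaction term: ξ·ΔH°_rxn = 278.23 × 53.3 = 14829 kJ/h
Sensible, feed 215→25 °C: -7736 kJ/h
Outlet flows (mol/h): A 475.77, B 278.23
Sensible, products 25→90.9 °C: 2873.9 kJ/h
Q = ΔH = 9967.3 kJ/h = 2.7687 kW
Heat supplied = 2.7687 kW

Q_in = 2.77 kW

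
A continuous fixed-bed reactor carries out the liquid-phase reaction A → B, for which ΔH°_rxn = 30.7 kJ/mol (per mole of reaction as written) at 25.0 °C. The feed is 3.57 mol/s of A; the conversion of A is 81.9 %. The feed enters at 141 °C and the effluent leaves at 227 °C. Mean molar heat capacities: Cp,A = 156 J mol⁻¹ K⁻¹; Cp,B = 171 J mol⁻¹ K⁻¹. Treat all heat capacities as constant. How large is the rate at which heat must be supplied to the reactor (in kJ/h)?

Extent of reaction ξ = 0.819 × 3.57 = 2.9238 mol/s
Reaction term: ξ·ΔH°_rxn = 2.9238 × 30.7 = 89.762 kJ/s
Sensible, feed 141→25 °C: -64.603 kJ/s
Outlet flows (mol/s): A 0.64617, B 2.9238
Sensible, products 25→227 °C: 121.36 kJ/s
Q = ΔH = 146.52 kJ/s = 146.52 kW
Heat supplied = 527460 kJ/h

Q_in = 527000 kJ/h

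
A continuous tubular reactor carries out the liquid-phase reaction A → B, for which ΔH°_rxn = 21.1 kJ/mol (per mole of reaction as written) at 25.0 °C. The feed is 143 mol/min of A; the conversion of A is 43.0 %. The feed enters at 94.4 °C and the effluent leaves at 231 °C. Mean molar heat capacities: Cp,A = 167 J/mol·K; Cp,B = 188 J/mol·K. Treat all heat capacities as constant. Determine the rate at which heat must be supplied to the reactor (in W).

Extent of reaction ξ = 0.430 × 143 = 61.49 mol/min
Reaction term: ξ·ΔH°_rxn = 61.49 × 21.1 = 1297.4 kJ/min
Sensible, feed 94.4→25 °C: -1657.3 kJ/min
Outlet flows (mol/min): A 81.51, B 61.49
Sensible, products 25→231 °C: 5185.5 kJ/min
Q = ΔH = 4825.6 kJ/min = 80.426 kW
Heat supplied = 80426 W

Q_in = 80400 W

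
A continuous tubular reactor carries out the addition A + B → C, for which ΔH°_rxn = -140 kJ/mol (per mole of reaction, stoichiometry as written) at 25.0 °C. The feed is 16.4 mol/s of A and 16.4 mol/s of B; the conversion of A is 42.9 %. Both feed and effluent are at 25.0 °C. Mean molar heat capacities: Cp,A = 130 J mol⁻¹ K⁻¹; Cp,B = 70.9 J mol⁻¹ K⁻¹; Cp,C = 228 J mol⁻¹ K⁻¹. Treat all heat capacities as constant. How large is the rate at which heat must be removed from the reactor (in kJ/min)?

Q_out = 59100 kJ/min

Extent of reaction ξ = 0.429 × 16.4 = 7.0356 mol/s
Reaction term: ξ·ΔH°_rxn = 7.0356 × -140 = -984.98 kJ/s
Q = ΔH = -984.98 kJ/s = -984.98 kW
Heat removed = 59099 kJ/min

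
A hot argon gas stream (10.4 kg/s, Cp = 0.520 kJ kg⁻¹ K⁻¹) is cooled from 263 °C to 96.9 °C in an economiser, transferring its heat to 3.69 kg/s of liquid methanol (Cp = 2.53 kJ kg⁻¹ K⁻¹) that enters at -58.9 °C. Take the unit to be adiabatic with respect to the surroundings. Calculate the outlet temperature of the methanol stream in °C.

T_c,out = 37.3 °C

Heat released by hot stream: Q = 10.4 × 0.520 × (263 − 96.9) = 898.27 kJ/s
Energy balance on cold side (adiabatic exchanger): Q = ṁ_c·Cp_c·(T_c,out − T_c,in)
T_c,out = -58.9 + 898.27/(3.69 × 2.53) = 37.319 °C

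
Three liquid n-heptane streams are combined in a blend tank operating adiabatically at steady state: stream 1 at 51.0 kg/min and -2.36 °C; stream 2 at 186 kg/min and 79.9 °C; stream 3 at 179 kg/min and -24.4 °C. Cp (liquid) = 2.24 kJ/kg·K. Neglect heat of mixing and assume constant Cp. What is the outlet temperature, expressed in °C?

T_out = 24.9 °C

Adiabatic, steady state ⇒ Σ ṁᵢCp,ᵢ(T_out − Tᵢ) = 0
T_out = Σ ṁᵢCp,ᵢTᵢ / Σ ṁᵢCp,ᵢ
      = 23237 / 931.84 = 24.936 °C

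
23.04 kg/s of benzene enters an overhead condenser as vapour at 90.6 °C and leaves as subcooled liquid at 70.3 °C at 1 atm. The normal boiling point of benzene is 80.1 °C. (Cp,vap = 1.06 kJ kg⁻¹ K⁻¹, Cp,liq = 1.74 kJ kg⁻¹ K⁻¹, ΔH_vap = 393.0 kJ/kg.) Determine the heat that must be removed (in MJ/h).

vapour 90.6→80.1 °C: -11.13 kJ/kg
condensation at 80.1 °C: -393 kJ/kg
liquid 80.1→70.3 °C: -17.052 kJ/kg
Δh = -11.13 + -393 + -17.052 = -421.18 kJ/kg
Q = ṁ·Δh = 23.04 kg/s × -421.18 kJ/kg = -9704 kJ/s
|Q| = 9704 kW = 34935 MJ/h

Q_c = 34900 MJ/h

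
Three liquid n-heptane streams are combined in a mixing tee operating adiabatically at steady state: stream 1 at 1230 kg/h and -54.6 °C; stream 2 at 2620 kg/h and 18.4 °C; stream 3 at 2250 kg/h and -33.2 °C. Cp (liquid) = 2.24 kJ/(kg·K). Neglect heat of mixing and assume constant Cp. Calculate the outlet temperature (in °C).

Energy balance with Q = 0: Σ ṁᵢCp,ᵢ(T_out − Tᵢ) = 0
T_out = Σ ṁᵢCp,ᵢTᵢ / Σ ṁᵢCp,ᵢ
      = -209780 / 13664 = -15.352 °C

T_out = -15.4 °C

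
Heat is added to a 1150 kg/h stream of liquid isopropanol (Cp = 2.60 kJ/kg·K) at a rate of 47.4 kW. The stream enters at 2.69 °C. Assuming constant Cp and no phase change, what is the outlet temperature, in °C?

T_out = 59.8 °C

Q = 47.4 kW = 170640 kJ/h
ΔT = Q/(ṁ·Cp) = 170640/(1150×2.60) = 57.07 K
T_out = 2.69 + 57.07 = 59.76 °C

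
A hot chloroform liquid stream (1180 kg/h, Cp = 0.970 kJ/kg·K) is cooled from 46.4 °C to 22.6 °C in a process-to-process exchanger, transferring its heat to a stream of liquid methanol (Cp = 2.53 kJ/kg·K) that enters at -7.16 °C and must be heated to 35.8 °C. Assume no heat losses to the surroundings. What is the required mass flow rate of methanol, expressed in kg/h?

Heat released by hot stream: Q = 1180 × 0.970 × (46.4 − 22.6) = 27241 kJ/h
Energy balance on cold side (adiabatic exchanger): Q = ṁ_c·Cp_c·(T_c,out − T_c,in)
ṁ_c = 27241 / [2.53 × (35.8 − -7.16)] = 250.64 kg/h

ṁ_c = 251 kg/h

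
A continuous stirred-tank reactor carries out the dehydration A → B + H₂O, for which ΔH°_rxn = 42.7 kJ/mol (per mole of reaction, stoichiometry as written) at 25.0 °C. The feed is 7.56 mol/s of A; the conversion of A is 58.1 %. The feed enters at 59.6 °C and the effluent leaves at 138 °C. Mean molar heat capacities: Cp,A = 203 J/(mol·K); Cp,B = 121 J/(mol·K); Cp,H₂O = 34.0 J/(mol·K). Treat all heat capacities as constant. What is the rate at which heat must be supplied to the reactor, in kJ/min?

Extent of reaction ξ = 0.581 × 7.56 = 4.3924 mol/s
Reaction term: ξ·ΔH°_rxn = 4.3924 × 42.7 = 187.55 kJ/s
Sensible, feed 59.6→25 °C: -53.1 kJ/s
Outlet flows (mol/s): A 3.1676, B 4.3924, H₂O 4.3924
Sensible, products 25→138 °C: 149.59 kJ/s
Q = ΔH = 284.05 kJ/s = 284.05 kW
Heat supplied = 17043 kJ/min

Q_in = 17000 kJ/min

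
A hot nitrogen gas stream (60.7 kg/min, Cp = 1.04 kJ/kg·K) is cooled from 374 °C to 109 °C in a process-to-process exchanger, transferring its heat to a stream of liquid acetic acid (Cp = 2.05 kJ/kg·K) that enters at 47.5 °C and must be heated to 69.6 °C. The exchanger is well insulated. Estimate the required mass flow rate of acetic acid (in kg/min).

ṁ_c = 369 kg/min

Heat released by hot stream: Q = 60.7 × 1.04 × (374 − 109) = 16729 kJ/min
Energy balance on cold side (adiabatic exchanger): Q = ṁ_c·Cp_c·(T_c,out − T_c,in)
ṁ_c = 16729 / [2.05 × (69.6 − 47.5)] = 369.25 kg/min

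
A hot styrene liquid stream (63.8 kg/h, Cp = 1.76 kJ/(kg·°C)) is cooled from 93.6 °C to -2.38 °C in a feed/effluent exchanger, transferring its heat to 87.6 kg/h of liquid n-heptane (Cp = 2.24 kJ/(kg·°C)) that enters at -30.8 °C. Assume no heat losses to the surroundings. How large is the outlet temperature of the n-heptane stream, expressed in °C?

Heat released by hot stream: Q = 63.8 × 1.76 × (93.6 − -2.38) = 10777 kJ/h
Energy balance on cold side (adiabatic exchanger): Q = ṁ_c·Cp_c·(T_c,out − T_c,in)
T_c,out = -30.8 + 10777/(87.6 × 2.24) = 24.124 °C

T_c,out = 24.1 °C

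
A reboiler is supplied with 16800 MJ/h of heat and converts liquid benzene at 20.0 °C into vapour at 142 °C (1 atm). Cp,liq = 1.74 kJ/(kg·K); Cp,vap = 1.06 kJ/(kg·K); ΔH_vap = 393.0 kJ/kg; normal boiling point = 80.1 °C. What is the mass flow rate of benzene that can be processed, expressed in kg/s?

Δh = 1.74×(80.1−20.0) + 393.0 + 1.06×(142−80.1) = 563.19 kJ/kg
Q = 16800 MJ/h = 4666.7 kJ/s = 4666.7 kJ/s
ṁ = Q/Δh = 4666.7 / 563.19 = 8.2862 kg/s

ṁ = 8.29 kg/s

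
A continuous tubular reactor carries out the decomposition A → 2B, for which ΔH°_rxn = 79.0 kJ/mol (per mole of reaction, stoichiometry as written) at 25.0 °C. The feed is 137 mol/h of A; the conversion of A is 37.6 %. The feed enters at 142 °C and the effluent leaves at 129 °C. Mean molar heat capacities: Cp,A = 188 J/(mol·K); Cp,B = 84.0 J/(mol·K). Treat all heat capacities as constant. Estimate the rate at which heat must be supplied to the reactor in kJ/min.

Q_in = 60.5 kJ/min

Extent of reaction ξ = 0.376 × 137 = 51.512 mol/h
Reaction term: ξ·ΔH°_rxn = 51.512 × 79.0 = 4069.4 kJ/h
Sensible, feed 142→25 °C: -3013.5 kJ/h
Outlet flows (mol/h): A 85.488, B 103.02
Sensible, products 25→129 °C: 2571.5 kJ/h
Q = ΔH = 3627.5 kJ/h = 1.0076 kW
Heat supplied = 60.458 kJ/min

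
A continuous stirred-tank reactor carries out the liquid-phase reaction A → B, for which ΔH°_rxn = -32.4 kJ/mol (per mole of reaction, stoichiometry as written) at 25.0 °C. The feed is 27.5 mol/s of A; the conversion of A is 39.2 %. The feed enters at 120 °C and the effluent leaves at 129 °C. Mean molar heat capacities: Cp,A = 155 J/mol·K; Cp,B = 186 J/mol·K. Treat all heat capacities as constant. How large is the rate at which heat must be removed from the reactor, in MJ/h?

Q_out = 994 MJ/h

Extent of reaction ξ = 0.392 × 27.5 = 10.78 mol/s
Reaction term: ξ·ΔH°_rxn = 10.78 × -32.4 = -349.27 kJ/s
Sensible, feed 120→25 °C: -404.94 kJ/s
Outlet flows (mol/s): A 16.72, B 10.78
Sensible, products 25→129 °C: 478.05 kJ/s
Q = ΔH = -276.15 kJ/s = -276.15 kW
Heat removed = 994.16 MJ/h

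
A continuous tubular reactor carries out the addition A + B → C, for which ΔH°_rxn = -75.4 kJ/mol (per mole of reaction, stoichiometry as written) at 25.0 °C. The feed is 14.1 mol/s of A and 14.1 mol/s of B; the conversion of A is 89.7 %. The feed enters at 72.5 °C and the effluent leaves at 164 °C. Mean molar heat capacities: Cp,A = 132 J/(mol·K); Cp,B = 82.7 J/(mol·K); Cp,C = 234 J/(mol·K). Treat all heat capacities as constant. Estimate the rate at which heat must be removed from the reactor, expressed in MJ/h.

Extent of reaction ξ = 0.897 × 14.1 = 12.648 mol/s
Reaction term: ξ·ΔH°_rxn = 12.648 × -75.4 = -953.64 kJ/s
Sensible, feed 72.5→25 °C: -143.8 kJ/s
Outlet flows (mol/s): A 1.4523, B 1.4523, C 12.648
Sensible, products 25→164 °C: 454.72 kJ/s
Q = ΔH = -642.71 kJ/s = -642.71 kW
Heat removed = 2313.8 MJ/h

Q_out = 2310 MJ/h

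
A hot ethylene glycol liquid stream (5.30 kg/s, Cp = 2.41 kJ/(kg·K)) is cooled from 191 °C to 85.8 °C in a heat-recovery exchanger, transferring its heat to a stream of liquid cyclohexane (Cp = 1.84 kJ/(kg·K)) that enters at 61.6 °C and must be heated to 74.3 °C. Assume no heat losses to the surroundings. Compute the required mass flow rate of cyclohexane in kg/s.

Heat released by hot stream: Q = 5.30 × 2.41 × (191 − 85.8) = 1343.7 kJ/s
Energy balance on cold side (adiabatic exchanger): Q = ṁ_c·Cp_c·(T_c,out − T_c,in)
ṁ_c = 1343.7 / [1.84 × (74.3 − 61.6)] = 57.503 kg/s

ṁ_c = 57.5 kg/s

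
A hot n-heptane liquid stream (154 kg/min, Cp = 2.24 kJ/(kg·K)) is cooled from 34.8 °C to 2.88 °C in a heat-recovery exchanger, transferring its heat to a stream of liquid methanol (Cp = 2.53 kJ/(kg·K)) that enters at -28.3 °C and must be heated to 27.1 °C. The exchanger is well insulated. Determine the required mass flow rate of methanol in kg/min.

ṁ_c = 78.6 kg/min

Heat released by hot stream: Q = 154 × 2.24 × (34.8 − 2.88) = 11011 kJ/min
Energy balance on cold side (adiabatic exchanger): Q = ṁ_c·Cp_c·(T_c,out − T_c,in)
ṁ_c = 11011 / [2.53 × (27.1 − -28.3)] = 78.56 kg/min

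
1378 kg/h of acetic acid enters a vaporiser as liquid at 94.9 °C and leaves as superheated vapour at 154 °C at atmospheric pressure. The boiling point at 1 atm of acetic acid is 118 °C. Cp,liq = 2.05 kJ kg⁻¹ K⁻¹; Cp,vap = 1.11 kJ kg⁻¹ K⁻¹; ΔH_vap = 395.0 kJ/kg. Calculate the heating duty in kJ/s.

Q = 185 kJ/s

liquid 94.9→118 °C: 47.355 kJ/kg
vaporisation at 118 °C: 395 kJ/kg
vapour 118→154 °C: 39.96 kJ/kg
Δh = 47.355 + 395 + 39.96 = 482.31 kJ/kg
Q = ṁ·Δh = 1378 kg/h × 482.31 kJ/kg = 664630 kJ/h
|Q| = 184.62 kW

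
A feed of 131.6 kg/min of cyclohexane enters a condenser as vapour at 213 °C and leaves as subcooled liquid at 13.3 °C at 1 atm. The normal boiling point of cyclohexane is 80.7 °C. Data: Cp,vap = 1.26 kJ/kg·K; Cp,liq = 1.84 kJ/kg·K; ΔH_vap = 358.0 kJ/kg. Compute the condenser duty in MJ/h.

Q_c = 5120 MJ/h

vapour 213→80.7 °C: -166.7 kJ/kg
condensation at 80.7 °C: -358 kJ/kg
liquid 80.7→13.3 °C: -124.02 kJ/kg
Δh = -166.7 + -358 + -124.02 = -648.71 kJ/kg
Q = ṁ·Δh = 131.6 kg/min × -648.71 kJ/kg = -85371 kJ/min
|Q| = 1422.8 kW = 5122.2 MJ/h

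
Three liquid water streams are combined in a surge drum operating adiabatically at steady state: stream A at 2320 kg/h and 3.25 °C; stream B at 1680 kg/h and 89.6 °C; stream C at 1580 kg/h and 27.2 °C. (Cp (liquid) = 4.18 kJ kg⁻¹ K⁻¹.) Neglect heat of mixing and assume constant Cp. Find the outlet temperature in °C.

T_out = 36.0 °C

Adiabatic, steady state ⇒ Σ ṁᵢCp,ᵢ(T_out − Tᵢ) = 0
Σ ṁᵢCp,ᵢTᵢ = 2320×4.18×3.25 + 1680×4.18×89.6 + 1580×4.18×27.2 = 840360
Σ ṁᵢCp,ᵢ = 2320×4.18 + 1680×4.18 + 1580×4.18 = 23324
T_out = 840360 / 23324 = 36.029 °C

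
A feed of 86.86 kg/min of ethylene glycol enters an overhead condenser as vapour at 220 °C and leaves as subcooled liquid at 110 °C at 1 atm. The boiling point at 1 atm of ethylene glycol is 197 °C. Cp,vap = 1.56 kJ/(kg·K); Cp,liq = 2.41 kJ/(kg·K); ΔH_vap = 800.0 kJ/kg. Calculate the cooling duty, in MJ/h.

Q_c = 5450 MJ/h

vapour 220→197 °C: -35.88 kJ/kg
condensation at 197 °C: -800 kJ/kg
liquid 197→110 °C: -209.67 kJ/kg
Δh = -35.88 + -800 + -209.67 = -1045.5 kJ/kg
Q = ṁ·Δh = 86.86 kg/min × -1045.5 kJ/kg = -90816 kJ/min
|Q| = 1513.6 kW = 5449 MJ/h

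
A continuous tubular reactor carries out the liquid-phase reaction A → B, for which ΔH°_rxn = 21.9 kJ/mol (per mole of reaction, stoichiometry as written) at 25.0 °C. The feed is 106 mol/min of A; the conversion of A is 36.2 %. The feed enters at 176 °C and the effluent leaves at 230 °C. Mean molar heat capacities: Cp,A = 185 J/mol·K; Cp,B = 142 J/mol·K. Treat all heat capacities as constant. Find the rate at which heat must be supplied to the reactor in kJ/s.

Q_in = 26.0 kJ/s

Extent of reaction ξ = 0.362 × 106 = 38.372 mol/min
Reaction term: ξ·ΔH°_rxn = 38.372 × 21.9 = 840.35 kJ/min
Sensible, feed 176→25 °C: -2961.1 kJ/min
Outlet flows (mol/min): A 67.628, B 38.372
Sensible, products 25→230 °C: 3681.8 kJ/min
Q = ΔH = 1561 kJ/min = 26.017 kW
Heat supplied = 26.017 kJ/s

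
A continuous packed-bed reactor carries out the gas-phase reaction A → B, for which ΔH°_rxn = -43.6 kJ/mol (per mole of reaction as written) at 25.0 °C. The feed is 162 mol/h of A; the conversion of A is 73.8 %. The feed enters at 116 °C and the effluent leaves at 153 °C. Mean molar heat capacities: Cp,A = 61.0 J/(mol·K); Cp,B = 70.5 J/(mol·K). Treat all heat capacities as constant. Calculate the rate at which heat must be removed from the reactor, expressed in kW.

Extent of reaction ξ = 0.738 × 162 = 119.56 mol/h
Reaction term: ξ·ΔH°_rxn = 119.56 × -43.6 = -5212.6 kJ/h
Sensible, feed 116→25 °C: -899.26 kJ/h
Outlet flows (mol/h): A 42.444, B 119.56
Sensible, products 25→153 °C: 1410.3 kJ/h
Q = ΔH = -4701.6 kJ/h = -1.306 kW
Heat removed = 1.306 kW

Q_out = 1.31 kW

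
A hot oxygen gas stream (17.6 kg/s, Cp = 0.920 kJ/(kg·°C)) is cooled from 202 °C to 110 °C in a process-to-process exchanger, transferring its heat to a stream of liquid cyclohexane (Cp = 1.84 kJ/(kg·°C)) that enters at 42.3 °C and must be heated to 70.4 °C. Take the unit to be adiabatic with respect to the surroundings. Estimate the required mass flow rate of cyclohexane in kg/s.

Heat released by hot stream: Q = 17.6 × 0.920 × (202 − 110) = 1489.7 kJ/s
Energy balance on cold side (adiabatic exchanger): Q = ṁ_c·Cp_c·(T_c,out − T_c,in)
ṁ_c = 1489.7 / [1.84 × (70.4 − 42.3)] = 28.811 kg/s

ṁ_c = 28.8 kg/s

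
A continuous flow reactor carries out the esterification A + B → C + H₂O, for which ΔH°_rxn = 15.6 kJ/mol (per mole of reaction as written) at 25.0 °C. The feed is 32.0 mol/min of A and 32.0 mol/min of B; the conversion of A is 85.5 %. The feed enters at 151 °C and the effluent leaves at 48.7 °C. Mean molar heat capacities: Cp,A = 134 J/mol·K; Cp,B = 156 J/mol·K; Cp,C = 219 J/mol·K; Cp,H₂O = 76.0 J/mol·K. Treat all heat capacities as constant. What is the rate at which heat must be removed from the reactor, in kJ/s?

Q_out = 8.65 kJ/s

Extent of reaction ξ = 0.855 × 32.0 = 27.36 mol/min
Reaction term: ξ·ΔH°_rxn = 27.36 × 15.6 = 426.82 kJ/min
Sensible, feed 151→25 °C: -1169.3 kJ/min
Outlet flows (mol/min): A 4.64, B 4.64, C 27.36, H₂O 27.36
Sensible, products 25→48.7 °C: 223.18 kJ/min
Q = ΔH = -519.29 kJ/min = -8.6548 kW
Heat removed = 8.6548 kJ/s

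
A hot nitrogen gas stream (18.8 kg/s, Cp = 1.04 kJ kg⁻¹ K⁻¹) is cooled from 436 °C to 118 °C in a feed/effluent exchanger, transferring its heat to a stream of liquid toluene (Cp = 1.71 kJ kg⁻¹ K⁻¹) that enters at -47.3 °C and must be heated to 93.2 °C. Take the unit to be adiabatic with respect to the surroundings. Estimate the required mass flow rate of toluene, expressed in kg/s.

ṁ_c = 25.9 kg/s

Heat released by hot stream: Q = 18.8 × 1.04 × (436 − 118) = 6217.5 kJ/s
Energy balance on cold side (adiabatic exchanger): Q = ṁ_c·Cp_c·(T_c,out − T_c,in)
ṁ_c = 6217.5 / [1.71 × (93.2 − -47.3)] = 25.879 kg/s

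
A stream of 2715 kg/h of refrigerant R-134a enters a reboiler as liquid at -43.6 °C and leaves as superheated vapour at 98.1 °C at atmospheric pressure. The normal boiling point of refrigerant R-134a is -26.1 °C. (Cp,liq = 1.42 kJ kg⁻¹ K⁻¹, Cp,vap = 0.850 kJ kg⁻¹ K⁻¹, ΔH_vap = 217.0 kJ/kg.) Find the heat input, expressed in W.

Q = 262000 W

liquid -43.6→-26.1 °C: 24.85 kJ/kg
vaporisation at -26.1 °C: 217 kJ/kg
vapour -26.1→98.1 °C: 105.57 kJ/kg
Δh = 24.85 + 217 + 105.57 = 347.42 kJ/kg
Q = ṁ·Δh = 2715 kg/h × 347.42 kJ/kg = 943250 kJ/h
|Q| = 262.01 kW = 262010 W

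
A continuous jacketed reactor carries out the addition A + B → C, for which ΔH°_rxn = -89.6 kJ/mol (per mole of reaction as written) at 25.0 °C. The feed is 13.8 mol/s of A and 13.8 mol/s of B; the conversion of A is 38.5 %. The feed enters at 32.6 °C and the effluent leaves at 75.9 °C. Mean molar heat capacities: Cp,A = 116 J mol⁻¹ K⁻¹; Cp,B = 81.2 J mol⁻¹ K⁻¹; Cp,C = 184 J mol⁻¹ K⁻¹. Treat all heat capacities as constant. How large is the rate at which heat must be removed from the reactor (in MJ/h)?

Q_out = 1300 MJ/h

Extent of reaction ξ = 0.385 × 13.8 = 5.313 mol/s
Reaction term: ξ·ΔH°_rxn = 5.313 × -89.6 = -476.04 kJ/s
Sensible, feed 32.6→25 °C: -20.682 kJ/s
Outlet flows (mol/s): A 8.487, B 8.487, C 5.313
Sensible, products 25→75.9 °C: 134.95 kJ/s
Q = ΔH = -361.78 kJ/s = -361.78 kW
Heat removed = 1302.4 MJ/h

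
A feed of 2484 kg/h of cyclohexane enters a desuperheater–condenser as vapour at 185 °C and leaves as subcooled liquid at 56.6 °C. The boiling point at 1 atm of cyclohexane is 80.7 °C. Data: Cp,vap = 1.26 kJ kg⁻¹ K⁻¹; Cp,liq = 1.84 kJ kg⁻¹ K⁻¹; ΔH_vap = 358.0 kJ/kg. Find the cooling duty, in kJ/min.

Q_c = 22100 kJ/min

vapour 185→80.7 °C: -131.42 kJ/kg
condensation at 80.7 °C: -358 kJ/kg
liquid 80.7→56.6 °C: -44.344 kJ/kg
Δh = -131.42 + -358 + -44.344 = -533.76 kJ/kg
Q = ṁ·Δh = 2484 kg/h × -533.76 kJ/kg = -1.3259e+06 kJ/h
|Q| = 368.3 kW = 22098 kJ/min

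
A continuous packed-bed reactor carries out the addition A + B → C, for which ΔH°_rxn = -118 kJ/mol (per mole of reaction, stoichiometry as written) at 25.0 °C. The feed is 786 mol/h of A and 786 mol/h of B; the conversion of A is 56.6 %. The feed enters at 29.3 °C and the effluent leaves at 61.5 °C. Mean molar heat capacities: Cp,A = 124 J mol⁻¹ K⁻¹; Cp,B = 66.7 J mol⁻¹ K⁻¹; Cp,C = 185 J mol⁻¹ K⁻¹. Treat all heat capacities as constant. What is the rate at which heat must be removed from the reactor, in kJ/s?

Q_out = 13.3 kJ/s

Extent of reaction ξ = 0.566 × 786 = 444.88 mol/h
Reaction term: ξ·ΔH°_rxn = 444.88 × -118 = -52495 kJ/h
Sensible, feed 29.3→25 °C: -644.53 kJ/h
Outlet flows (mol/h): A 341.12, B 341.12, C 444.88
Sensible, products 25→61.5 °C: 5378.4 kJ/h
Q = ΔH = -47761 kJ/h = -13.267 kW
Heat removed = 13.267 kJ/s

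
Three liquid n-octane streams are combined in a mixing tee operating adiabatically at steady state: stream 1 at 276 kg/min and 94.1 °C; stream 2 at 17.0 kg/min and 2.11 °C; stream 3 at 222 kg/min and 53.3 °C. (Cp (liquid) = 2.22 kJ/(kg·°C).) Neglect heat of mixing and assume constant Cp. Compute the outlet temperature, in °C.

No heat crosses the boundary, so H_out = H_in.
Σ ṁᵢCp,ᵢTᵢ = 276×2.22×94.1 + 17.0×2.22×2.11 + 222×2.22×53.3 = 84005
Σ ṁᵢCp,ᵢ = 276×2.22 + 17.0×2.22 + 222×2.22 = 1143.3
T_out = 84005 / 1143.3 = 73.476 °C

T_out = 73.5 °C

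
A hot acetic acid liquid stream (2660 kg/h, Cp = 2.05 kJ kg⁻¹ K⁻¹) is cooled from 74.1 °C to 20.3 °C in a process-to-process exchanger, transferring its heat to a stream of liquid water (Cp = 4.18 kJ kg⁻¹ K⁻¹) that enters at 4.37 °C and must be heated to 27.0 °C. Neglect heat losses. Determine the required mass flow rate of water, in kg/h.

Heat released by hot stream: Q = 2660 × 2.05 × (74.1 − 20.3) = 293370 kJ/h
Energy balance on cold side (adiabatic exchanger): Q = ṁ_c·Cp_c·(T_c,out − T_c,in)
ṁ_c = 293370 / [4.18 × (27.0 − 4.37)] = 3101.4 kg/h

ṁ_c = 3100 kg/h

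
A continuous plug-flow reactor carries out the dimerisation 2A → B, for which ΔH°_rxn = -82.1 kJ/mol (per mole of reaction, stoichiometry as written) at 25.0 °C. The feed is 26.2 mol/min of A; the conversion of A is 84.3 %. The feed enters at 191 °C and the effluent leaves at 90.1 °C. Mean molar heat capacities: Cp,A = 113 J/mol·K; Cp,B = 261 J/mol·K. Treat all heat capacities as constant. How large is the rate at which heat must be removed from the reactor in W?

Q_out = 19700 W

Extent of reaction ξ = 0.843 × 26.2 / 2 = 11.043 mol/min
Reaction term: ξ·ΔH°_rxn = 11.043 × -82.1 = -906.65 kJ/min
Sensible, feed 191→25 °C: -491.46 kJ/min
Outlet flows (mol/min): A 4.1134, B 11.043
Sensible, products 25→90.1 °C: 217.9 kJ/min
Q = ΔH = -1180.2 kJ/min = -19.67 kW
Heat removed = 19670 W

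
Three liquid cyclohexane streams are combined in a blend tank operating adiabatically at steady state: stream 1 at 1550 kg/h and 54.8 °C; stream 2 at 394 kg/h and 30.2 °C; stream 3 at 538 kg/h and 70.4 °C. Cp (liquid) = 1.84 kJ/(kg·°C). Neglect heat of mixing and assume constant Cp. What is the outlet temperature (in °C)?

T_out = 54.3 °C

No heat crosses the boundary, so H_out = H_in.
Σ ṁᵢCp,ᵢTᵢ = 1550×1.84×54.8 + 394×1.84×30.2 + 538×1.84×70.4 = 247870
Σ ṁᵢCp,ᵢ = 1550×1.84 + 394×1.84 + 538×1.84 = 4566.9
T_out = 247870 / 4566.9 = 54.276 °C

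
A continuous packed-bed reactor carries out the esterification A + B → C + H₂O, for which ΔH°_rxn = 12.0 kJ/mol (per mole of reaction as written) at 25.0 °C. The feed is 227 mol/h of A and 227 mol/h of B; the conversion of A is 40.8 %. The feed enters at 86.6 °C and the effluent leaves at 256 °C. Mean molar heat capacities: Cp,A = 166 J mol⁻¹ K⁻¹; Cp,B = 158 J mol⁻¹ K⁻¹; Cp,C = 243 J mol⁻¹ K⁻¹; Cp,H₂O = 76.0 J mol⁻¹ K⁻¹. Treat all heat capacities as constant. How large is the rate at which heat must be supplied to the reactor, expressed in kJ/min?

Q_in = 224 kJ/min

Extent of reaction ξ = 0.408 × 227 = 92.616 mol/h
Reaction term: ξ·ΔH°_rxn = 92.616 × 12.0 = 1111.4 kJ/h
Sensible, feed 86.6→25 °C: -4530.6 kJ/h
Outlet flows (mol/h): A 134.38, B 134.38, C 92.616, H₂O 92.616
Sensible, products 25→256 °C: 16883 kJ/h
Q = ΔH = 13463 kJ/h = 3.7398 kW
Heat supplied = 224.39 kJ/min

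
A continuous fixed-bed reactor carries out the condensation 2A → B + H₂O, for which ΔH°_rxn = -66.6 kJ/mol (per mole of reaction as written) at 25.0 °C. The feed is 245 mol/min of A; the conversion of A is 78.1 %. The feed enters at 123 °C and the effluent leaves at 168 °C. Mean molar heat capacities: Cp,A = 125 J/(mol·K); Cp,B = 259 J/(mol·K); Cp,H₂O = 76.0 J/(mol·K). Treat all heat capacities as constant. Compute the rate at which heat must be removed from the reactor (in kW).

Q_out = 63.8 kW

Extent of reaction ξ = 0.781 × 245 / 2 = 95.672 mol/min
Reaction term: ξ·ΔH°_rxn = 95.672 × -66.6 = -6371.8 kJ/min
Sensible, feed 123→25 °C: -3001.2 kJ/min
Outlet flows (mol/min): A 53.655, B 95.672, H₂O 95.672
Sensible, products 25→168 °C: 5542.3 kJ/min
Q = ΔH = -3830.8 kJ/min = -63.846 kW
Heat removed = 63.846 kW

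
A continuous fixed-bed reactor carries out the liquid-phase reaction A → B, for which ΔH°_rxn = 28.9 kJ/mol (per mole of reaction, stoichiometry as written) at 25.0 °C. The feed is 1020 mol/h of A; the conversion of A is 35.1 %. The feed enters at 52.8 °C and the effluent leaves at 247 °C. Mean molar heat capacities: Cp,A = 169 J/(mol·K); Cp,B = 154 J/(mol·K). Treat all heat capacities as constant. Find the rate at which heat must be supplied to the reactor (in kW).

Q_in = 11.8 kW

Extent of reaction ξ = 0.351 × 1020 = 358.02 mol/h
Reaction term: ξ·ΔH°_rxn = 358.02 × 28.9 = 10347 kJ/h
Sensible, feed 52.8→25 °C: -4792.2 kJ/h
Outlet flows (mol/h): A 661.98, B 358.02
Sensible, products 25→247 °C: 37076 kJ/h
Q = ΔH = 42631 kJ/h = 11.842 kW
Heat supplied = 11.842 kW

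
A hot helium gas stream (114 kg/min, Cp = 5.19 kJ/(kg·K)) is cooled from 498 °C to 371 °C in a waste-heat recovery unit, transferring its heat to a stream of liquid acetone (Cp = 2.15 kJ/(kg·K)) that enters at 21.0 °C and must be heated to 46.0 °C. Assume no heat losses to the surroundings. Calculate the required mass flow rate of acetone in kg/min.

ṁ_c = 1400 kg/min

Heat released by hot stream: Q = 114 × 5.19 × (498 − 371) = 75141 kJ/min
Energy balance on cold side (adiabatic exchanger): Q = ṁ_c·Cp_c·(T_c,out − T_c,in)
ṁ_c = 75141 / [2.15 × (46.0 − 21.0)] = 1398 kg/min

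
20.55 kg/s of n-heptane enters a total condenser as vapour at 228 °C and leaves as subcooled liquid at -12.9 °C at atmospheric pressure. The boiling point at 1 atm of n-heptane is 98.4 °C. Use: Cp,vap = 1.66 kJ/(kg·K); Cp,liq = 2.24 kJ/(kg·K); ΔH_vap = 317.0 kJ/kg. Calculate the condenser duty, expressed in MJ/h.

Q_c = 57800 MJ/h

vapour 228→98.4 °C: -215.14 kJ/kg
condensation at 98.4 °C: -317 kJ/kg
liquid 98.4→-12.9 °C: -249.31 kJ/kg
Δh = -215.14 + -317 + -249.31 = -781.45 kJ/kg
Q = ṁ·Δh = 20.55 kg/s × -781.45 kJ/kg = -16059 kJ/s
|Q| = 16059 kW = 57812 MJ/h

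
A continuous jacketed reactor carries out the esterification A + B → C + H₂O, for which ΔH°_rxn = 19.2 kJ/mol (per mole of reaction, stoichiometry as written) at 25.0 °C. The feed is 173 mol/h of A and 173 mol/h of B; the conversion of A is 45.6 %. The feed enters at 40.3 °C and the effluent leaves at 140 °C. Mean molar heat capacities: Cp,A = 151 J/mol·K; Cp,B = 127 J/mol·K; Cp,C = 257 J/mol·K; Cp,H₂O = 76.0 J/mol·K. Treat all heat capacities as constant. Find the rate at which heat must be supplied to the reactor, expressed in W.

Extent of reaction ξ = 0.456 × 173 = 78.888 mol/h
Reaction term: ξ·ΔH°_rxn = 78.888 × 19.2 = 1514.6 kJ/h
Sensible, feed 40.3→25 °C: -735.84 kJ/h
Outlet flows (mol/h): A 94.112, B 94.112, C 78.888, H₂O 78.888
Sensible, products 25→140 °C: 6029.8 kJ/h
Q = ΔH = 6808.6 kJ/h = 1.8913 kW
Heat supplied = 1891.3 W

Q_in = 1890 W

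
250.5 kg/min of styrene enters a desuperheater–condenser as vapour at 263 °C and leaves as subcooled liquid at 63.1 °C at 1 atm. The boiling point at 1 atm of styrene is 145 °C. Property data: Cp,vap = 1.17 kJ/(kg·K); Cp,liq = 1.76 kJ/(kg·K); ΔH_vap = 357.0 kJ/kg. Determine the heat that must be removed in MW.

Q_c = 2.67 MW

vapour 263→145 °C: -138.06 kJ/kg
condensation at 145 °C: -357 kJ/kg
liquid 145→63.1 °C: -144.14 kJ/kg
Δh = -138.06 + -357 + -144.14 = -639.2 kJ/kg
Q = ṁ·Δh = 250.5 kg/min × -639.2 kJ/kg = -160120 kJ/min
|Q| = 2668.7 kW = 2.6687 MW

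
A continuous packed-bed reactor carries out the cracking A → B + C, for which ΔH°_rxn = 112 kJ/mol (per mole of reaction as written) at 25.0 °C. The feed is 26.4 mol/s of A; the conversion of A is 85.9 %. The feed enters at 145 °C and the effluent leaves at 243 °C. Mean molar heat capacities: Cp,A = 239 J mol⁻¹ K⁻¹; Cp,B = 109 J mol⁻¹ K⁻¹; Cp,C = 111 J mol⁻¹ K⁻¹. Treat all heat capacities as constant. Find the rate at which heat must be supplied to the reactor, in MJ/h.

Extent of reaction ξ = 0.859 × 26.4 = 22.678 mol/s
Reaction term: ξ·ΔH°_rxn = 22.678 × 112 = 2539.9 kJ/s
Sensible, feed 145→25 °C: -757.15 kJ/s
Outlet flows (mol/s): A 3.7224, B 22.678, C 22.678
Sensible, products 25→243 °C: 1281.6 kJ/s
Q = ΔH = 3064.3 kJ/s = 3064.3 kW
Heat supplied = 11031 MJ/h

Q_in = 11000 MJ/h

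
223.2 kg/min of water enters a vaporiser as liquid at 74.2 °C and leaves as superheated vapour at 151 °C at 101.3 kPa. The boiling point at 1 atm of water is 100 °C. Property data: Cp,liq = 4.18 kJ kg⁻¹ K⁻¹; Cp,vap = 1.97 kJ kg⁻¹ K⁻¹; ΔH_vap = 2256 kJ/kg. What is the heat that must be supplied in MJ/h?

liquid 74.2→100 °C: 107.84 kJ/kg
vaporisation at 100 °C: 2256 kJ/kg
vapour 100→151 °C: 100.47 kJ/kg
Δh = 107.84 + 2256 + 100.47 = 2464.3 kJ/kg
Q = ṁ·Δh = 223.2 kg/min × 2464.3 kJ/kg = 550030 kJ/min
|Q| = 9167.2 kW = 33002 MJ/h

Q = 33000 MJ/h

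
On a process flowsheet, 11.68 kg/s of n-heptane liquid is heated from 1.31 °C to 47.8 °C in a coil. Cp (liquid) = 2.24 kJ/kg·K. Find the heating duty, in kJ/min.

Q = 73000 kJ/min

Q = ṁ·Cp·ΔT = 11.68 × 2.24 × (47.8 − 1.31) = 1216.3 kJ/s
Heating duty = 72980 kJ/min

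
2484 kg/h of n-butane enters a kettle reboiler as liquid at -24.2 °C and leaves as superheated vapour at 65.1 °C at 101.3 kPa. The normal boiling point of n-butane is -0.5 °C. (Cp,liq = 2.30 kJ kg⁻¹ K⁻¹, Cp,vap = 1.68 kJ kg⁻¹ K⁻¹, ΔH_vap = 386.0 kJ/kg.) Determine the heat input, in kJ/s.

liquid -24.2→-0.5 °C: 54.51 kJ/kg
vaporisation at -0.5 °C: 386 kJ/kg
vapour -0.5→65.1 °C: 110.21 kJ/kg
Δh = 54.51 + 386 + 110.21 = 550.72 kJ/kg
Q = ṁ·Δh = 2484 kg/h × 550.72 kJ/kg = 1.368e+06 kJ/h
|Q| = 380 kW

Q = 380 kJ/s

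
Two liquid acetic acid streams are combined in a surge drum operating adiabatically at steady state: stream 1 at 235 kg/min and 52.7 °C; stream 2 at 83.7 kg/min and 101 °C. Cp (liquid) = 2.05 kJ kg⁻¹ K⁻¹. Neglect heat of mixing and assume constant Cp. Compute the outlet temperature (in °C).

T_out = 65.4 °C

No heat crosses the boundary, so H_out = H_in.
T_out = Σ ṁᵢCp,ᵢTᵢ / Σ ṁᵢCp,ᵢ
      = 42718 / 653.33 = 65.385 °C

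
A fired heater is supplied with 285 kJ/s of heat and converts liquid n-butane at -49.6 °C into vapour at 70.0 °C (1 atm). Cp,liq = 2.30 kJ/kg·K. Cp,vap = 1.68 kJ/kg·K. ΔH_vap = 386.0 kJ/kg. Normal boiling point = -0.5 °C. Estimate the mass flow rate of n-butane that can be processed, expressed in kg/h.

ṁ = 1660 kg/h

Δh = 2.30×(-0.5−-49.6) + 386.0 + 1.68×(70.0−-0.5) = 617.37 kJ/kg
Q = 285 kJ/s = 285 kJ/s = 1.026e+06 kJ/h
ṁ = Q/Δh = 1.026e+06 / 617.37 = 1661.9 kg/h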